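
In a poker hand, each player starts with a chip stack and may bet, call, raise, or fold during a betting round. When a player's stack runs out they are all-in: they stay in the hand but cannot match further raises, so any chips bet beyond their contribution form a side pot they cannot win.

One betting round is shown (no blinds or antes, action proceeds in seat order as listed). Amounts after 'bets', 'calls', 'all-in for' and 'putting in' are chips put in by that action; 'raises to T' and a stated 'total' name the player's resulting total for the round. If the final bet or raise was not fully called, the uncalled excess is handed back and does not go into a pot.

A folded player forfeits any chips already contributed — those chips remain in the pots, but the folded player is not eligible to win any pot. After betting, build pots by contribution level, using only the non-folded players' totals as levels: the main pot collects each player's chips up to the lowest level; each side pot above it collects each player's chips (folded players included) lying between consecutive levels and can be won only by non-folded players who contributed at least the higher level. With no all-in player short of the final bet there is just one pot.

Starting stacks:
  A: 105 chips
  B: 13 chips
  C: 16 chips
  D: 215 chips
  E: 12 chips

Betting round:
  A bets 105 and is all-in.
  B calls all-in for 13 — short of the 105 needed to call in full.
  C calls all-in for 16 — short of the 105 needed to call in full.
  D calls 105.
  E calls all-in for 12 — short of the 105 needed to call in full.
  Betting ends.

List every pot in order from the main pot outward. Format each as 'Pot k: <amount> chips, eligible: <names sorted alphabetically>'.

Pot 1: 60 chips, eligible: A, B, C, D, E
Pot 2: 4 chips, eligible: A, B, C, D
Pot 3: 9 chips, eligible: A, C, D
Pot 4: 178 chips, eligible: A, D

Derivation:
Contributions: A=105, B=13, C=16, D=105, E=12
Pot levels (distinct totals of non-folded players): 12, 13, 16, 105
Layer 1-12: 12 each from A, B, C, D, E = 12*5 = 60 chips; eligible A, B, C, D, E
Layer 13-13: 1 each from A, B, C, D = 1*4 = 4 chips; eligible A, B, C, D
Layer 14-16: 3 each from A, C, D = 3*3 = 9 chips; eligible A, C, D
Layer 17-105: 89 each from A, D = 89*2 = 178 chips; eligible A, D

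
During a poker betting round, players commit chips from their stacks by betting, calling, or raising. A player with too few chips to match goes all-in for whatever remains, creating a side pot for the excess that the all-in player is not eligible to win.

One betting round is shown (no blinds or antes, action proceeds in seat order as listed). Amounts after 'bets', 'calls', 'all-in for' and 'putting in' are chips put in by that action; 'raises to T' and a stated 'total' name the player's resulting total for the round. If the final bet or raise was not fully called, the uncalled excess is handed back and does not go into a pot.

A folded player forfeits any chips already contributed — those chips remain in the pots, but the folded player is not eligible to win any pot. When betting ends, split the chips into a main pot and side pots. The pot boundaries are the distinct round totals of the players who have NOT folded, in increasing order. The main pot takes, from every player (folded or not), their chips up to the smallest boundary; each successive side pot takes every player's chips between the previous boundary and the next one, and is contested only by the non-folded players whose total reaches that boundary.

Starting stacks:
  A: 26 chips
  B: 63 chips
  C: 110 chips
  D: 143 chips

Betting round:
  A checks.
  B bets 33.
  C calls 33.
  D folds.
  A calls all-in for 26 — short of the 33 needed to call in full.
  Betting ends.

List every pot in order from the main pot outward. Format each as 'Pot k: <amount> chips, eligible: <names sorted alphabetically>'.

Contributions: A=26, B=33, C=33
Folded: D
Pot levels (distinct totals of non-folded players): 26, 33
Layer 1-26: 26 each from A, B, C = 26*3 = 78 chips; eligible A, B, C
Layer 27-33: 7 each from B, C = 7*2 = 14 chips; eligible B, C

Pot 1: 78 chips, eligible: A, B, C
Pot 2: 14 chips, eligible: B, C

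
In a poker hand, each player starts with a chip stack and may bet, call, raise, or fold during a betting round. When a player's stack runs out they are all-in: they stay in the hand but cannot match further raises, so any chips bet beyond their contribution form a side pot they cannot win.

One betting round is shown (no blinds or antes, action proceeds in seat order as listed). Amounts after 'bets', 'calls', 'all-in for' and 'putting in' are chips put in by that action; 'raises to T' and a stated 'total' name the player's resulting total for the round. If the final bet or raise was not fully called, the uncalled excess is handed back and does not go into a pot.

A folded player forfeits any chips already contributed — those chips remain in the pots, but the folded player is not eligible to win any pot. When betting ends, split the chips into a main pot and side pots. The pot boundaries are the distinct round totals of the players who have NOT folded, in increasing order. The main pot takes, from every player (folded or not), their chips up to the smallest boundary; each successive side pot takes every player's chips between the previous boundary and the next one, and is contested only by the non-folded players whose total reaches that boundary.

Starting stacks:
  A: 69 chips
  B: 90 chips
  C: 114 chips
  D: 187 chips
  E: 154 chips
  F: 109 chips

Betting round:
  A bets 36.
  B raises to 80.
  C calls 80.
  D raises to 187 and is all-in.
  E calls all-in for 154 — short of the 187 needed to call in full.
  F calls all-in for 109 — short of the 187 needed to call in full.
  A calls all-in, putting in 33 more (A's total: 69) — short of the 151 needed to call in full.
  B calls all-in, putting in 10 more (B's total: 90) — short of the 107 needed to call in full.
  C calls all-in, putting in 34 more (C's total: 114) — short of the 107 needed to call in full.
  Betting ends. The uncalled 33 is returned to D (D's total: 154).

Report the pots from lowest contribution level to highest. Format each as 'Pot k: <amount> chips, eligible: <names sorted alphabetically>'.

Contributions (after 33 returned to D): A=69, B=90, C=114, D=154, E=154, F=109
Pot levels (distinct totals of non-folded players): 69, 90, 109, 114, 154
Layer 1-69: 69 each from A, B, C, D, E, F = 69*6 = 414 chips; eligible A, B, C, D, E, F
Layer 70-90: 21 each from B, C, D, E, F = 21*5 = 105 chips; eligible B, C, D, E, F
Layer 91-109: 19 each from C, D, E, F = 19*4 = 76 chips; eligible C, D, E, F
Layer 110-114: 5 each from C, D, E = 5*3 = 15 chips; eligible C, D, E
Layer 115-154: 40 each from D, E = 40*2 = 80 chips; eligible D, E

Pot 1: 414 chips, eligible: A, B, C, D, E, F
Pot 2: 105 chips, eligible: B, C, D, E, F
Pot 3: 76 chips, eligible: C, D, E, F
Pot 4: 15 chips, eligible: C, D, E
Pot 5: 80 chips, eligible: D, E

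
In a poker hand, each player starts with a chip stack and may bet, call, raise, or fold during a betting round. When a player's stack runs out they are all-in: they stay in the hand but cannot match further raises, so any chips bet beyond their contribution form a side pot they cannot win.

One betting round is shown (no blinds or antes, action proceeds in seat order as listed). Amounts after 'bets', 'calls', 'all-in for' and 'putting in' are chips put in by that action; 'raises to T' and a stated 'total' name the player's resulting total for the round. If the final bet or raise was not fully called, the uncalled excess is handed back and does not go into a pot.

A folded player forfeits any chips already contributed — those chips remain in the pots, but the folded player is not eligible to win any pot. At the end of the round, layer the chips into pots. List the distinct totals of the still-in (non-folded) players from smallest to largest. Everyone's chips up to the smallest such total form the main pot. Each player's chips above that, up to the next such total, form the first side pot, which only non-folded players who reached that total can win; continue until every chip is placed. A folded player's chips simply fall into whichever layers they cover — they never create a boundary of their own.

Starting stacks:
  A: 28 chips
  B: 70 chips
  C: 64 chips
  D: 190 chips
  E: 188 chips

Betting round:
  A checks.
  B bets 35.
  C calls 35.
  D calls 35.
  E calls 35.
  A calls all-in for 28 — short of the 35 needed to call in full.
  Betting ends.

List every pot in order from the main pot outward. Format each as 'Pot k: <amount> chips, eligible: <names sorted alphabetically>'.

Pot 1: 140 chips, eligible: A, B, C, D, E
Pot 2: 28 chips, eligible: B, C, D, E

Derivation:
Contributions: A=28, B=35, C=35, D=35, E=35
Pot levels (distinct totals of non-folded players): 28, 35
Layer 1-28: 28 each from A, B, C, D, E = 28*5 = 140 chips; eligible A, B, C, D, E
Layer 29-35: 7 each from B, C, D, E = 7*4 = 28 chips; eligible B, C, D, E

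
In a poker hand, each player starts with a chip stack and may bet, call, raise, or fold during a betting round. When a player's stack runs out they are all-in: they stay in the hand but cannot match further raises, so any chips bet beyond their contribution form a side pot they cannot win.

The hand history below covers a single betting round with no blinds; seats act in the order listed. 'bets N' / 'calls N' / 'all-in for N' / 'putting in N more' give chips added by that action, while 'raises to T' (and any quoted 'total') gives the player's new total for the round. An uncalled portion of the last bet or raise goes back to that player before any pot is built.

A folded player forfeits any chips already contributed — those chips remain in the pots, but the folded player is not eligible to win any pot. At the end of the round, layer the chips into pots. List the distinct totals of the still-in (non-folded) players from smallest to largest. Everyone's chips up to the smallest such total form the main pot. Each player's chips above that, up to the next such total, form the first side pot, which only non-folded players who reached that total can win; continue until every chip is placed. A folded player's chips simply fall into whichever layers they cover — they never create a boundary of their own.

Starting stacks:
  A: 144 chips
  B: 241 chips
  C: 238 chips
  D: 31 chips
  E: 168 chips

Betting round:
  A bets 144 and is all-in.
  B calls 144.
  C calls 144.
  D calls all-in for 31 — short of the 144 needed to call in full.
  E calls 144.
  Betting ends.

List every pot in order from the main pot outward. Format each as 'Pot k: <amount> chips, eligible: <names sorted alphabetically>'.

Pot 1: 155 chips, eligible: A, B, C, D, E
Pot 2: 452 chips, eligible: A, B, C, E

Derivation:
Contributions: A=144, B=144, C=144, D=31, E=144
Pot levels (distinct totals of non-folded players): 31, 144
Layer 1-31: 31 each from A, B, C, D, E = 31*5 = 155 chips; eligible A, B, C, D, E
Layer 32-144: 113 each from A, B, C, E = 113*4 = 452 chips; eligible A, B, C, E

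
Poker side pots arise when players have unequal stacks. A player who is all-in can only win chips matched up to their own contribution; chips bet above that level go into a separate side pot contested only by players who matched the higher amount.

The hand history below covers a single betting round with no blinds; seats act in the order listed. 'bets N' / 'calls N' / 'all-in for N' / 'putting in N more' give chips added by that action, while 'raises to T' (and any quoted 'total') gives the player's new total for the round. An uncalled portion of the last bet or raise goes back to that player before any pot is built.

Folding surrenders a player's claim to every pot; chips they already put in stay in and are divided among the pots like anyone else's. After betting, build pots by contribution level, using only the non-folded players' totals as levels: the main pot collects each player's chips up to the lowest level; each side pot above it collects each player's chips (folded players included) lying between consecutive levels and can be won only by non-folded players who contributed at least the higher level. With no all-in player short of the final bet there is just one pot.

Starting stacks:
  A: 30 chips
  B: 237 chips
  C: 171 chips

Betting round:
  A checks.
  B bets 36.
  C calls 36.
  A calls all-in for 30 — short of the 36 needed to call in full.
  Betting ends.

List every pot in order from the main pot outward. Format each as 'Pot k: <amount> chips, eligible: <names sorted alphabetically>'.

Pot 1: 90 chips, eligible: A, B, C
Pot 2: 12 chips, eligible: B, C

Derivation:
Contributions: A=30, B=36, C=36
Pot levels (distinct totals of non-folded players): 30, 36
Layer 1-30: 30 each from A, B, C = 30*3 = 90 chips; eligible A, B, C
Layer 31-36: 6 each from B, C = 6*2 = 12 chips; eligible B, C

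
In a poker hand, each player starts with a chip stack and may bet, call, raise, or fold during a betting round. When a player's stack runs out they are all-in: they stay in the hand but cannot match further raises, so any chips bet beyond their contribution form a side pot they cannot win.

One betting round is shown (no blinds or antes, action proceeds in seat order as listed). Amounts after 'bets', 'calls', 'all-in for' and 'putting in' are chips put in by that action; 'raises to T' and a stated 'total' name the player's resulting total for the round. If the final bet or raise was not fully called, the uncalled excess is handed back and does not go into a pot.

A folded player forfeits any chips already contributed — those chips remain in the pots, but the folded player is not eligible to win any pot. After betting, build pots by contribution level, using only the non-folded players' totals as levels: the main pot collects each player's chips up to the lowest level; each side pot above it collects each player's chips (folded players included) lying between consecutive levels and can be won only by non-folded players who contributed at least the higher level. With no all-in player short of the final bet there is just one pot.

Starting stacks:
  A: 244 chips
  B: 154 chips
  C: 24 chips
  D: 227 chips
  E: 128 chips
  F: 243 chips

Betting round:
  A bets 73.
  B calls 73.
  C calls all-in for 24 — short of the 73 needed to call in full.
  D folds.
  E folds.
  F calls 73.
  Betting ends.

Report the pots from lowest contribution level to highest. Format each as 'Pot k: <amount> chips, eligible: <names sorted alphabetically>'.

Pot 1: 96 chips, eligible: A, B, C, F
Pot 2: 147 chips, eligible: A, B, F

Derivation:
Contributions: A=73, B=73, C=24, F=73
Folded: D, E
Pot levels (distinct totals of non-folded players): 24, 73
Layer 1-24: 24 each from A, B, C, F = 24*4 = 96 chips; eligible A, B, C, F
Layer 25-73: 49 each from A, B, F = 49*3 = 147 chips; eligible A, B, F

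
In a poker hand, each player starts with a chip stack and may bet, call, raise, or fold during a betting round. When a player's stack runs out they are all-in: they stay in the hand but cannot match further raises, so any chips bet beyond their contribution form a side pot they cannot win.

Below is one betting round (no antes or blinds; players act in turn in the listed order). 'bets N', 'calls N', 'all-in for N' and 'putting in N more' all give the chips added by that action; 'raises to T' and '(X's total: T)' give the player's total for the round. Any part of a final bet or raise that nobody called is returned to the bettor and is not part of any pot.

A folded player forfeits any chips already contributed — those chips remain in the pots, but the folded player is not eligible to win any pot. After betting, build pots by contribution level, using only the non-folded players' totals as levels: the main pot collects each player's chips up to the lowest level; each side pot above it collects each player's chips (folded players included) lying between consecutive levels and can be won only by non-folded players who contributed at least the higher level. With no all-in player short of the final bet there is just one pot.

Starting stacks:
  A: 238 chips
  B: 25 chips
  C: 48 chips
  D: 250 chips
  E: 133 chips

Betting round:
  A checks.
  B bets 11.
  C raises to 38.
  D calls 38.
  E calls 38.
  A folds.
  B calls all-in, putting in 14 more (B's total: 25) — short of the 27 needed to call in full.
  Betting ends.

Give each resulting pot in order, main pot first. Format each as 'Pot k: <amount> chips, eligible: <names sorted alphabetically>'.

Contributions: B=25, C=38, D=38, E=38
Folded: A
Pot levels (distinct totals of non-folded players): 25, 38
Layer 1-25: 25 each from B, C, D, E = 25*4 = 100 chips; eligible B, C, D, E
Layer 26-38: 13 each from C, D, E = 13*3 = 39 chips; eligible C, D, E

Pot 1: 100 chips, eligible: B, C, D, E
Pot 2: 39 chips, eligible: C, D, E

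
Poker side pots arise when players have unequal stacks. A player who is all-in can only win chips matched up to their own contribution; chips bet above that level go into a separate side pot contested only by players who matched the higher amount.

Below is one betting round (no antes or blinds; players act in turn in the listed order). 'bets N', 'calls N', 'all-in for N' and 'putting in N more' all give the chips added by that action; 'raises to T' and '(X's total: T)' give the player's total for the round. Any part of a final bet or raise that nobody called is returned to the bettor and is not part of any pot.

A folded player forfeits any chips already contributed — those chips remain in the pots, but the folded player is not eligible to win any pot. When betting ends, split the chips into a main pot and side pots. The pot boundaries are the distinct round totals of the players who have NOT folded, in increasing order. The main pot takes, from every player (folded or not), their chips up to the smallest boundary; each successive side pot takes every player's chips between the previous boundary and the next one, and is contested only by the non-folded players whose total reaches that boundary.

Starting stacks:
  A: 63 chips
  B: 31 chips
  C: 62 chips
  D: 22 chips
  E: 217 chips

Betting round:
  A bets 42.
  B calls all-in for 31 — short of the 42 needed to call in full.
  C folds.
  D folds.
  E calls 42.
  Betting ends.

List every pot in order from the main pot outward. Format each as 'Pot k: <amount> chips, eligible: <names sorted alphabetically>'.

Pot 1: 93 chips, eligible: A, B, E
Pot 2: 22 chips, eligible: A, E

Derivation:
Contributions: A=42, B=31, E=42
Folded: C, D
Pot levels (distinct totals of non-folded players): 31, 42
Layer 1-31: 31 each from A, B, E = 31*3 = 93 chips; eligible A, B, E
Layer 32-42: 11 each from A, E = 11*2 = 22 chips; eligible A, E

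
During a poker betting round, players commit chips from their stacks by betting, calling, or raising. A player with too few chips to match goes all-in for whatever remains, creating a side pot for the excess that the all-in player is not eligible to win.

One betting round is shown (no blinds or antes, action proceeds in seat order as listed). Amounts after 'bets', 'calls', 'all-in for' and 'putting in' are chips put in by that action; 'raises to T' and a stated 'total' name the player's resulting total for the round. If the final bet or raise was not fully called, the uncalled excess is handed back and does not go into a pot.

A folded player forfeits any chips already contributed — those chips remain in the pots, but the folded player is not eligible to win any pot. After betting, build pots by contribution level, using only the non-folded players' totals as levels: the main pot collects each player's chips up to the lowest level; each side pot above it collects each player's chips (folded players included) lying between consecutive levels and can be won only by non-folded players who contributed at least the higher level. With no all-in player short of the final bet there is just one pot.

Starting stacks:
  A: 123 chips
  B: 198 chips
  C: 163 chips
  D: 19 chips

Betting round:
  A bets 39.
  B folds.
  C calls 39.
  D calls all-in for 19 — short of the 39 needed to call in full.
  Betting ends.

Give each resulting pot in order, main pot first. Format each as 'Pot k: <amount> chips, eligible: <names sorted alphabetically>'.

Contributions: A=39, C=39, D=19
Folded: B
Pot levels (distinct totals of non-folded players): 19, 39
Layer 1-19: 19 each from A, C, D = 19*3 = 57 chips; eligible A, C, D
Layer 20-39: 20 each from A, C = 20*2 = 40 chips; eligible A, C

Pot 1: 57 chips, eligible: A, C, D
Pot 2: 40 chips, eligible: A, C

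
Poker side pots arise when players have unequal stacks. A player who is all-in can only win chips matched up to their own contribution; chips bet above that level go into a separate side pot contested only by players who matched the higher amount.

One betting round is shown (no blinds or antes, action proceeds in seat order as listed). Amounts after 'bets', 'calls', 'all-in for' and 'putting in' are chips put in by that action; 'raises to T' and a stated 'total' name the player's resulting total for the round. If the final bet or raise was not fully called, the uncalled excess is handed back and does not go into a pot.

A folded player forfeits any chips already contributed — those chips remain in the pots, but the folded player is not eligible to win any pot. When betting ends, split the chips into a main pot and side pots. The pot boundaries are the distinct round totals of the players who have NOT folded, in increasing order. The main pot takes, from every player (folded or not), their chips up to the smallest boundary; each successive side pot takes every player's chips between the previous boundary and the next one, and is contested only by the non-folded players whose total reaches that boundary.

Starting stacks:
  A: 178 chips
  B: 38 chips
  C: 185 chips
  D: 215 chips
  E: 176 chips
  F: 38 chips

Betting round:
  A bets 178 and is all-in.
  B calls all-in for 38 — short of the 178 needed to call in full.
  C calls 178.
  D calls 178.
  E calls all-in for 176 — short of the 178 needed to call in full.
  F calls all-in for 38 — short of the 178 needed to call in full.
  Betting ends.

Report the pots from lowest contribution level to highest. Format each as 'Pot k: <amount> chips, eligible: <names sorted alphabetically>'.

Pot 1: 228 chips, eligible: A, B, C, D, E, F
Pot 2: 552 chips, eligible: A, C, D, E
Pot 3: 6 chips, eligible: A, C, D

Derivation:
Contributions: A=178, B=38, C=178, D=178, E=176, F=38
Pot levels (distinct totals of non-folded players): 38, 176, 178
Layer 1-38: 38 each from A, B, C, D, E, F = 38*6 = 228 chips; eligible A, B, C, D, E, F
Layer 39-176: 138 each from A, C, D, E = 138*4 = 552 chips; eligible A, C, D, E
Layer 177-178: 2 each from A, C, D = 2*3 = 6 chips; eligible A, C, D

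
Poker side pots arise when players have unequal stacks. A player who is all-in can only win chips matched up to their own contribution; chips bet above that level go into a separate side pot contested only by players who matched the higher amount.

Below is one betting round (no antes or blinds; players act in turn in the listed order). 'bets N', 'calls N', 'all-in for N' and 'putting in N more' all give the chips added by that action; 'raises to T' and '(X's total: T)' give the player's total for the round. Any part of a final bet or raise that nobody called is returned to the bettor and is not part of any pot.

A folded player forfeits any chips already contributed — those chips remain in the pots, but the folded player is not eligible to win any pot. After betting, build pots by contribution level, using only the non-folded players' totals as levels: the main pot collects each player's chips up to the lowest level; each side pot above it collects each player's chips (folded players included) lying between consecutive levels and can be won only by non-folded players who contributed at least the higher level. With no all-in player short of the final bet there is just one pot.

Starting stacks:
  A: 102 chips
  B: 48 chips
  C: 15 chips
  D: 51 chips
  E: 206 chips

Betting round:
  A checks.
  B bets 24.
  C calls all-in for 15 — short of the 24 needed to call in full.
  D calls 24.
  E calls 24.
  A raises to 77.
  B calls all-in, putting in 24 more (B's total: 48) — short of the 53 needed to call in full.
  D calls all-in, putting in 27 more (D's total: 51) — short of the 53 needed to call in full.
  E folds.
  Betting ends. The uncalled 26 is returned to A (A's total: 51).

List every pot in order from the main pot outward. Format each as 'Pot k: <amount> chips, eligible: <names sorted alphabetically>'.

Contributions (after 26 returned to A): A=51, B=48, C=15, D=51, E=24
Folded: E
Pot levels (distinct totals of non-folded players): 15, 48, 51
Layer 1-15: 15 each from A, B, C, D, E = 15*5 = 75 chips; eligible A, B, C, D
Layer 16-48: A 33 + B 33 + D 33 + E 9 = 108 chips; eligible A, B, D
Layer 49-51: 3 each from A, D = 3*2 = 6 chips; eligible A, D

Pot 1: 75 chips, eligible: A, B, C, D
Pot 2: 108 chips, eligible: A, B, D
Pot 3: 6 chips, eligible: A, D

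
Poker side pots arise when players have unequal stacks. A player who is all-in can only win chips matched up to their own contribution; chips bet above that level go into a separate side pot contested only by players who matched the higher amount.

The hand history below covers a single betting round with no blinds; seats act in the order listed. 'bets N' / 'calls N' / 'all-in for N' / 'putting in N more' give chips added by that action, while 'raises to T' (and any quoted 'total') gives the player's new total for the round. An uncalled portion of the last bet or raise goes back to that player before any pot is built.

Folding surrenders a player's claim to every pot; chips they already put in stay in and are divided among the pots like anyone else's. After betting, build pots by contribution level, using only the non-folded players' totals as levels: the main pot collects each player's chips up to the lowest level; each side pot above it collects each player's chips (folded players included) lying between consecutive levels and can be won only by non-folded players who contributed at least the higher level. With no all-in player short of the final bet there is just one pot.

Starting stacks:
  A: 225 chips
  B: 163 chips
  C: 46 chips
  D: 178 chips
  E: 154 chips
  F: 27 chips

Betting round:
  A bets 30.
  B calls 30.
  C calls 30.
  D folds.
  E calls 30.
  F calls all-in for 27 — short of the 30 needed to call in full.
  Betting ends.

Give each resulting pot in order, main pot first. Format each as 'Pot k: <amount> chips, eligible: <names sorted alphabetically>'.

Contributions: A=30, B=30, C=30, E=30, F=27
Folded: D
Pot levels (distinct totals of non-folded players): 27, 30
Layer 1-27: 27 each from A, B, C, E, F = 27*5 = 135 chips; eligible A, B, C, E, F
Layer 28-30: 3 each from A, B, C, E = 3*4 = 12 chips; eligible A, B, C, E

Pot 1: 135 chips, eligible: A, B, C, E, F
Pot 2: 12 chips, eligible: A, B, C, E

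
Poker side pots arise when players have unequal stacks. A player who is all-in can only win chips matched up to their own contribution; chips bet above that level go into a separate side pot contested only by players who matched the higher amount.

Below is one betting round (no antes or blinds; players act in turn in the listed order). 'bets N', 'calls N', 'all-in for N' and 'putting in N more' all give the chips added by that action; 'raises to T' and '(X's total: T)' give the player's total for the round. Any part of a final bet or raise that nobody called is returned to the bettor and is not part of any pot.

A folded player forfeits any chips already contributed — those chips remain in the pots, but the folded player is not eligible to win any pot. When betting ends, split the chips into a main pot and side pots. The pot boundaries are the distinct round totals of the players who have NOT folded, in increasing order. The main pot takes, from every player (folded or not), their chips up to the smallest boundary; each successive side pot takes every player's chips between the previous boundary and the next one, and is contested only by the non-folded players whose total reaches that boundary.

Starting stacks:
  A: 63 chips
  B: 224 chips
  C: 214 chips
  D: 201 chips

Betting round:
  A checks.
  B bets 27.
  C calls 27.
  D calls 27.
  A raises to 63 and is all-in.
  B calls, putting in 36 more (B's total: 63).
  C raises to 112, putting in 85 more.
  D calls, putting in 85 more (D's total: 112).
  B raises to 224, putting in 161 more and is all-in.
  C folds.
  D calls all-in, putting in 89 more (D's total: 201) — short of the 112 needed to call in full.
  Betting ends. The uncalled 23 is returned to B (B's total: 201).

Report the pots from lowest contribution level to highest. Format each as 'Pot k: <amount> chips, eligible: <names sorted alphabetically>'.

Contributions (after 23 returned to B): A=63, B=201, C=112, D=201
Folded: C
Pot levels (distinct totals of non-folded players): 63, 201
Layer 1-63: 63 each from A, B, C, D = 63*4 = 252 chips; eligible A, B, D
Layer 64-201: B 138 + C 49 + D 138 = 325 chips; eligible B, D

Pot 1: 252 chips, eligible: A, B, D
Pot 2: 325 chips, eligible: B, D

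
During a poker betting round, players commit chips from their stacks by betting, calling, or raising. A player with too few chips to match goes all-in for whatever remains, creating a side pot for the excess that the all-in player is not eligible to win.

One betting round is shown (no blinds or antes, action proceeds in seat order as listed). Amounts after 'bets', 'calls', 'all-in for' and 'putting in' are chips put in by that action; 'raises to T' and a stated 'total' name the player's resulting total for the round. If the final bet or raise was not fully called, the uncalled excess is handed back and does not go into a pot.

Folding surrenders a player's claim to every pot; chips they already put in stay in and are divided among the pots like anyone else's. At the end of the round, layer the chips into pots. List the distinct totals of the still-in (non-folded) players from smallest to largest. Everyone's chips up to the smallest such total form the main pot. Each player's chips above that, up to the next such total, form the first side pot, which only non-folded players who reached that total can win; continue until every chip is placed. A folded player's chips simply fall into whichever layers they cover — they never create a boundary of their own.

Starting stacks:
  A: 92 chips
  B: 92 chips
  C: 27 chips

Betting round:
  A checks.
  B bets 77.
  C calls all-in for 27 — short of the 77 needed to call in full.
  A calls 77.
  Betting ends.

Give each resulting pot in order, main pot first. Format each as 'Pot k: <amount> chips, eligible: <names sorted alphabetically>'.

Contributions: A=77, B=77, C=27
Pot levels (distinct totals of non-folded players): 27, 77
Layer 1-27: 27 each from A, B, C = 27*3 = 81 chips; eligible A, B, C
Layer 28-77: 50 each from A, B = 50*2 = 100 chips; eligible A, B

Pot 1: 81 chips, eligible: A, B, C
Pot 2: 100 chips, eligible: A, B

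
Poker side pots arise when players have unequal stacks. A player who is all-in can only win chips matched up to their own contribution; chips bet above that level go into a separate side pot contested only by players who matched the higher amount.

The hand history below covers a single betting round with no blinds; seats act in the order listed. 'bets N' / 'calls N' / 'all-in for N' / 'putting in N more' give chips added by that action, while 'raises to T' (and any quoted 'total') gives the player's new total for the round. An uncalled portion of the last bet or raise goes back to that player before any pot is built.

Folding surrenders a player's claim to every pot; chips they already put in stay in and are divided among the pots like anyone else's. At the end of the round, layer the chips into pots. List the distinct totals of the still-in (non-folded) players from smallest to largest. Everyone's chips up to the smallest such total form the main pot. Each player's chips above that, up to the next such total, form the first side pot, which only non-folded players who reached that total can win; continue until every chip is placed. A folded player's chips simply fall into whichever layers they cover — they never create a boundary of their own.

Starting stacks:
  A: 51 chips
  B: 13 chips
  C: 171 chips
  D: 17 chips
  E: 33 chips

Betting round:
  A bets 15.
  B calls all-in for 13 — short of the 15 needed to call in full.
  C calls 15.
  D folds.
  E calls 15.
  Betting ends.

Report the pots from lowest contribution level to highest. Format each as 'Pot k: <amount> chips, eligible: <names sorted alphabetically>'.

Pot 1: 52 chips, eligible: A, B, C, E
Pot 2: 6 chips, eligible: A, C, E

Derivation:
Contributions: A=15, B=13, C=15, E=15
Folded: D
Pot levels (distinct totals of non-folded players): 13, 15
Layer 1-13: 13 each from A, B, C, E = 13*4 = 52 chips; eligible A, B, C, E
Layer 14-15: 2 each from A, C, E = 2*3 = 6 chips; eligible A, C, E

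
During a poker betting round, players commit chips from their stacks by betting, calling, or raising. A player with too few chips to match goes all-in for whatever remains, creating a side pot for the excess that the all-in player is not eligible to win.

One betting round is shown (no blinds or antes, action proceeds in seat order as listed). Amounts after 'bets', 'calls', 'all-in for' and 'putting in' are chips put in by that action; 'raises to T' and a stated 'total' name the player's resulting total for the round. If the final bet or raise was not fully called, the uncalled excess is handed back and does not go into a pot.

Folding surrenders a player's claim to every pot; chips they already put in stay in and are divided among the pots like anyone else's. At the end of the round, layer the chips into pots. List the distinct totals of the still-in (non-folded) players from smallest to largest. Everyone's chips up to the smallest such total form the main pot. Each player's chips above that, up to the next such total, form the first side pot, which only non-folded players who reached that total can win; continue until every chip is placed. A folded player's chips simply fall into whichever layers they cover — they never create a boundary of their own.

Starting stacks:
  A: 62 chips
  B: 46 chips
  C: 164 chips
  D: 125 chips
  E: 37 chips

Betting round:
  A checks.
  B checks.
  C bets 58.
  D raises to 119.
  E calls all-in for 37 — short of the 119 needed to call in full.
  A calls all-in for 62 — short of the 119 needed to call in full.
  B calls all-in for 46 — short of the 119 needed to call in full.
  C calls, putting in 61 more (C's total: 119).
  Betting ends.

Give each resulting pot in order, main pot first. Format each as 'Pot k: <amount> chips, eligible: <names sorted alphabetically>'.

Contributions: A=62, B=46, C=119, D=119, E=37
Pot levels (distinct totals of non-folded players): 37, 46, 62, 119
Layer 1-37: 37 each from A, B, C, D, E = 37*5 = 185 chips; eligible A, B, C, D, E
Layer 38-46: 9 each from A, B, C, D = 9*4 = 36 chips; eligible A, B, C, D
Layer 47-62: 16 each from A, C, D = 16*3 = 48 chips; eligible A, C, D
Layer 63-119: 57 each from C, D = 57*2 = 114 chips; eligible C, D

Pot 1: 185 chips, eligible: A, B, C, D, E
Pot 2: 36 chips, eligible: A, B, C, D
Pot 3: 48 chips, eligible: A, C, D
Pot 4: 114 chips, eligible: C, D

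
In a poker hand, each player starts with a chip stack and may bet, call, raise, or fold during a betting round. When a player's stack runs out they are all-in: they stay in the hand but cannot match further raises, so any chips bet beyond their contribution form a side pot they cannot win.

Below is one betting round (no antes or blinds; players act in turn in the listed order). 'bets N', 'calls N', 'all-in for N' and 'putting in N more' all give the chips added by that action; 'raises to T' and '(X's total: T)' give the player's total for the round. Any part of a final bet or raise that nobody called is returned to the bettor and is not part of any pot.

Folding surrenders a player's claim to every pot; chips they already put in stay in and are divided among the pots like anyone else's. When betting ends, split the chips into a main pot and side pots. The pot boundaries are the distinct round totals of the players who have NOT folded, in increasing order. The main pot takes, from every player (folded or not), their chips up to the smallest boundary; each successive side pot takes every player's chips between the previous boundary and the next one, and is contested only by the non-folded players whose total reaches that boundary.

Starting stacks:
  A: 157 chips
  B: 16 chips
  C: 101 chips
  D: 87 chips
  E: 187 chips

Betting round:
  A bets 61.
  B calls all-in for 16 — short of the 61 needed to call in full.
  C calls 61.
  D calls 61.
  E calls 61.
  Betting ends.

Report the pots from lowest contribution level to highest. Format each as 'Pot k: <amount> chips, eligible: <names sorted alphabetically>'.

Pot 1: 80 chips, eligible: A, B, C, D, E
Pot 2: 180 chips, eligible: A, C, D, E

Derivation:
Contributions: A=61, B=16, C=61, D=61, E=61
Pot levels (distinct totals of non-folded players): 16, 61
Layer 1-16: 16 each from A, B, C, D, E = 16*5 = 80 chips; eligible A, B, C, D, E
Layer 17-61: 45 each from A, C, D, E = 45*4 = 180 chips; eligible A, C, D, E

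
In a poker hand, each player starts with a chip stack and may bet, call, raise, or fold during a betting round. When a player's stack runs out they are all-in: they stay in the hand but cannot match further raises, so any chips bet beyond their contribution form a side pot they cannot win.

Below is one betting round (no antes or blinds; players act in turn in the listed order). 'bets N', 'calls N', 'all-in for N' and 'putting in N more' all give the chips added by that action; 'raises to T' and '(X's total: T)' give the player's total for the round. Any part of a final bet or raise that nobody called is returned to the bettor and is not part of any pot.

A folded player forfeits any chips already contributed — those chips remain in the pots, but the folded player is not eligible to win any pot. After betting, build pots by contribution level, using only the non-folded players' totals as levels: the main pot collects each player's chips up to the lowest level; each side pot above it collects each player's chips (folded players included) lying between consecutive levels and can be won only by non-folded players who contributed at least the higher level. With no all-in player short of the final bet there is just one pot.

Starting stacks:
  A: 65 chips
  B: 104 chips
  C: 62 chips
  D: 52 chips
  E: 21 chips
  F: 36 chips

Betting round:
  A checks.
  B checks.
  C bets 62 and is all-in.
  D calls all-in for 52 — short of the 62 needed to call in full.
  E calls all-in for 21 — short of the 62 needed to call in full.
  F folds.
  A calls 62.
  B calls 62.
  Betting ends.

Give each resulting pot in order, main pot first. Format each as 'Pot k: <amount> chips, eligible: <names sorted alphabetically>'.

Pot 1: 105 chips, eligible: A, B, C, D, E
Pot 2: 124 chips, eligible: A, B, C, D
Pot 3: 30 chips, eligible: A, B, C

Derivation:
Contributions: A=62, B=62, C=62, D=52, E=21
Folded: F
Pot levels (distinct totals of non-folded players): 21, 52, 62
Layer 1-21: 21 each from A, B, C, D, E = 21*5 = 105 chips; eligible A, B, C, D, E
Layer 22-52: 31 each from A, B, C, D = 31*4 = 124 chips; eligible A, B, C, D
Layer 53-62: 10 each from A, B, C = 10*3 = 30 chips; eligible A, B, C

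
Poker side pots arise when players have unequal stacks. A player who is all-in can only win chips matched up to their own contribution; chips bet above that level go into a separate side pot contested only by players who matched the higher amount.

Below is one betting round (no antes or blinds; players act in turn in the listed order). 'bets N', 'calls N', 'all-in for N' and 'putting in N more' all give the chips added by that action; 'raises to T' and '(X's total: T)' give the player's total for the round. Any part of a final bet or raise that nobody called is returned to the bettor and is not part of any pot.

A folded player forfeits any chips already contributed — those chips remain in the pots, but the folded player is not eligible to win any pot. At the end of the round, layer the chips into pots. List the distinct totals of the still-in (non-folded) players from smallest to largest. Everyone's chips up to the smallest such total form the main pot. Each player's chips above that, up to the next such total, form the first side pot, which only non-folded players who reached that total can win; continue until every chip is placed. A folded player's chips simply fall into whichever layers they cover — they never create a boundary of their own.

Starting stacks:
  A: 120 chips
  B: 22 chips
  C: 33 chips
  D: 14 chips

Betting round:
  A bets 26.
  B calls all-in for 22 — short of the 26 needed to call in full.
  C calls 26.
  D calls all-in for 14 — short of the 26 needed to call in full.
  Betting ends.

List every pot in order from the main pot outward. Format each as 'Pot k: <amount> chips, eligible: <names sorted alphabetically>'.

Pot 1: 56 chips, eligible: A, B, C, D
Pot 2: 24 chips, eligible: A, B, C
Pot 3: 8 chips, eligible: A, C

Derivation:
Contributions: A=26, B=22, C=26, D=14
Pot levels (distinct totals of non-folded players): 14, 22, 26
Layer 1-14: 14 each from A, B, C, D = 14*4 = 56 chips; eligible A, B, C, D
Layer 15-22: 8 each from A, B, C = 8*3 = 24 chips; eligible A, B, C
Layer 23-26: 4 each from A, C = 4*2 = 8 chips; eligible A, C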